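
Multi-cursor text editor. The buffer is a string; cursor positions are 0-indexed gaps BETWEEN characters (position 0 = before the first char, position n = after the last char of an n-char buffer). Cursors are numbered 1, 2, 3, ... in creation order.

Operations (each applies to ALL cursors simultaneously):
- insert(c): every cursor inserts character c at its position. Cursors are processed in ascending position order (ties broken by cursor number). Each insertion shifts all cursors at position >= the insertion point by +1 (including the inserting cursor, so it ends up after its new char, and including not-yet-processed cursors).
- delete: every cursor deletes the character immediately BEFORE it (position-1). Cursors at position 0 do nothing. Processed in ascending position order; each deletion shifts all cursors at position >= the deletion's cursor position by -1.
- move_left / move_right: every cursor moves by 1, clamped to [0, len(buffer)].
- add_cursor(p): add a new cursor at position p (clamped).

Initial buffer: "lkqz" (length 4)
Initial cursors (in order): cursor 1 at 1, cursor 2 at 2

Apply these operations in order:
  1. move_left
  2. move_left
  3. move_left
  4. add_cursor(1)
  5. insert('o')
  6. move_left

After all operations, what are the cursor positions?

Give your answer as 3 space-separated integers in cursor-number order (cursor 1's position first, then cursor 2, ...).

Answer: 1 1 3

Derivation:
After op 1 (move_left): buffer="lkqz" (len 4), cursors c1@0 c2@1, authorship ....
After op 2 (move_left): buffer="lkqz" (len 4), cursors c1@0 c2@0, authorship ....
After op 3 (move_left): buffer="lkqz" (len 4), cursors c1@0 c2@0, authorship ....
After op 4 (add_cursor(1)): buffer="lkqz" (len 4), cursors c1@0 c2@0 c3@1, authorship ....
After op 5 (insert('o')): buffer="oolokqz" (len 7), cursors c1@2 c2@2 c3@4, authorship 12.3...
After op 6 (move_left): buffer="oolokqz" (len 7), cursors c1@1 c2@1 c3@3, authorship 12.3...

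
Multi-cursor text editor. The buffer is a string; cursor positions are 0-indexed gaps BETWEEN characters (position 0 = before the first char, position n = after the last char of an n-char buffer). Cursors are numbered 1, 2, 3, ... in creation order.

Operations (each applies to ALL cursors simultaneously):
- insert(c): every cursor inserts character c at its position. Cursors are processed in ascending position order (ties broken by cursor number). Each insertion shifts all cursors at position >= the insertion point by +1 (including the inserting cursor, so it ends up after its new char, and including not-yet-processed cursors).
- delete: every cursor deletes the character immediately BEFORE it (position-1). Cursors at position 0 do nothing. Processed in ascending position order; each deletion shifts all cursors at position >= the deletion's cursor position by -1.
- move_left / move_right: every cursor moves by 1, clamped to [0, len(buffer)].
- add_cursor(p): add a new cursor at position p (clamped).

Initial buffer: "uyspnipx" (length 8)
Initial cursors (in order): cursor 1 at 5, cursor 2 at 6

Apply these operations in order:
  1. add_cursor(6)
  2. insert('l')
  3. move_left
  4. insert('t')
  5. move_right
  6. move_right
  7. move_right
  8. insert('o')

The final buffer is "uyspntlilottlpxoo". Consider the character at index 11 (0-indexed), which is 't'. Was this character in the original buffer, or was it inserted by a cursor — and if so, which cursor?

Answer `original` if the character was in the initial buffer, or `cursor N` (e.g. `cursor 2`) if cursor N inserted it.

After op 1 (add_cursor(6)): buffer="uyspnipx" (len 8), cursors c1@5 c2@6 c3@6, authorship ........
After op 2 (insert('l')): buffer="uyspnlillpx" (len 11), cursors c1@6 c2@9 c3@9, authorship .....1.23..
After op 3 (move_left): buffer="uyspnlillpx" (len 11), cursors c1@5 c2@8 c3@8, authorship .....1.23..
After op 4 (insert('t')): buffer="uyspntlilttlpx" (len 14), cursors c1@6 c2@11 c3@11, authorship .....11.2233..
After op 5 (move_right): buffer="uyspntlilttlpx" (len 14), cursors c1@7 c2@12 c3@12, authorship .....11.2233..
After op 6 (move_right): buffer="uyspntlilttlpx" (len 14), cursors c1@8 c2@13 c3@13, authorship .....11.2233..
After op 7 (move_right): buffer="uyspntlilttlpx" (len 14), cursors c1@9 c2@14 c3@14, authorship .....11.2233..
After op 8 (insert('o')): buffer="uyspntlilottlpxoo" (len 17), cursors c1@10 c2@17 c3@17, authorship .....11.21233..23
Authorship (.=original, N=cursor N): . . . . . 1 1 . 2 1 2 3 3 . . 2 3
Index 11: author = 3

Answer: cursor 3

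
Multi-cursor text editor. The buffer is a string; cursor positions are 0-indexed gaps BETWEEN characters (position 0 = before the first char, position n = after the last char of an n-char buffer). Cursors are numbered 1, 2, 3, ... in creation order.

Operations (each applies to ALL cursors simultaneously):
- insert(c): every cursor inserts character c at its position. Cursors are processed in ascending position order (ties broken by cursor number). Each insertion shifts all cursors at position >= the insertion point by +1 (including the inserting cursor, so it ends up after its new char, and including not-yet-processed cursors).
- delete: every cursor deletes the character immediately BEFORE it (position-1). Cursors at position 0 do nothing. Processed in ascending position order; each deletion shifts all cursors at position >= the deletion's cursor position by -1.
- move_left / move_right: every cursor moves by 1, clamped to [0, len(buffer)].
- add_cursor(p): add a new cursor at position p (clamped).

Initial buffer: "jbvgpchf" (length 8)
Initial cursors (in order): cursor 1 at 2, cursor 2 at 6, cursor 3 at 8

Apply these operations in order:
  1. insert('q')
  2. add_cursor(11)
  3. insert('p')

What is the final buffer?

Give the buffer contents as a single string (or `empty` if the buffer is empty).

Answer: jbqpvgpcqphfqpp

Derivation:
After op 1 (insert('q')): buffer="jbqvgpcqhfq" (len 11), cursors c1@3 c2@8 c3@11, authorship ..1....2..3
After op 2 (add_cursor(11)): buffer="jbqvgpcqhfq" (len 11), cursors c1@3 c2@8 c3@11 c4@11, authorship ..1....2..3
After op 3 (insert('p')): buffer="jbqpvgpcqphfqpp" (len 15), cursors c1@4 c2@10 c3@15 c4@15, authorship ..11....22..334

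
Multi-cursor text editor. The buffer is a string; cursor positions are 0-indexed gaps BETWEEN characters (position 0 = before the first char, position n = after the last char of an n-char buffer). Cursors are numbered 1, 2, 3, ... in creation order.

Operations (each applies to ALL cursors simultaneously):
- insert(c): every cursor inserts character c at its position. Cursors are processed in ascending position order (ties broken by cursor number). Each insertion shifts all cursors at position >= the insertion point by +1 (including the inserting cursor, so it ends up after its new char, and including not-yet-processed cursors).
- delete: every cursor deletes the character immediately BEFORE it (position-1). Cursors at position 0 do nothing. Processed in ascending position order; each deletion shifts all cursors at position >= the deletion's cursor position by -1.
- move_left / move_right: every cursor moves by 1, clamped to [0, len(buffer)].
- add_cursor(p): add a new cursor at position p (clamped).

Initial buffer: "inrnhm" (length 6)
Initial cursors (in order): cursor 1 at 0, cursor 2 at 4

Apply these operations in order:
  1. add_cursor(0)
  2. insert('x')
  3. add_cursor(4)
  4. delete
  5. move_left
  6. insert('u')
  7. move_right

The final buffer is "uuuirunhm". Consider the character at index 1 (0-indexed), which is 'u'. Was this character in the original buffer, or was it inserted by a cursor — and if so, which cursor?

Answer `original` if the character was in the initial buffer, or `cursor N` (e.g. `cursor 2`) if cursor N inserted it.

After op 1 (add_cursor(0)): buffer="inrnhm" (len 6), cursors c1@0 c3@0 c2@4, authorship ......
After op 2 (insert('x')): buffer="xxinrnxhm" (len 9), cursors c1@2 c3@2 c2@7, authorship 13....2..
After op 3 (add_cursor(4)): buffer="xxinrnxhm" (len 9), cursors c1@2 c3@2 c4@4 c2@7, authorship 13....2..
After op 4 (delete): buffer="irnhm" (len 5), cursors c1@0 c3@0 c4@1 c2@3, authorship .....
After op 5 (move_left): buffer="irnhm" (len 5), cursors c1@0 c3@0 c4@0 c2@2, authorship .....
After op 6 (insert('u')): buffer="uuuirunhm" (len 9), cursors c1@3 c3@3 c4@3 c2@6, authorship 134..2...
After op 7 (move_right): buffer="uuuirunhm" (len 9), cursors c1@4 c3@4 c4@4 c2@7, authorship 134..2...
Authorship (.=original, N=cursor N): 1 3 4 . . 2 . . .
Index 1: author = 3

Answer: cursor 3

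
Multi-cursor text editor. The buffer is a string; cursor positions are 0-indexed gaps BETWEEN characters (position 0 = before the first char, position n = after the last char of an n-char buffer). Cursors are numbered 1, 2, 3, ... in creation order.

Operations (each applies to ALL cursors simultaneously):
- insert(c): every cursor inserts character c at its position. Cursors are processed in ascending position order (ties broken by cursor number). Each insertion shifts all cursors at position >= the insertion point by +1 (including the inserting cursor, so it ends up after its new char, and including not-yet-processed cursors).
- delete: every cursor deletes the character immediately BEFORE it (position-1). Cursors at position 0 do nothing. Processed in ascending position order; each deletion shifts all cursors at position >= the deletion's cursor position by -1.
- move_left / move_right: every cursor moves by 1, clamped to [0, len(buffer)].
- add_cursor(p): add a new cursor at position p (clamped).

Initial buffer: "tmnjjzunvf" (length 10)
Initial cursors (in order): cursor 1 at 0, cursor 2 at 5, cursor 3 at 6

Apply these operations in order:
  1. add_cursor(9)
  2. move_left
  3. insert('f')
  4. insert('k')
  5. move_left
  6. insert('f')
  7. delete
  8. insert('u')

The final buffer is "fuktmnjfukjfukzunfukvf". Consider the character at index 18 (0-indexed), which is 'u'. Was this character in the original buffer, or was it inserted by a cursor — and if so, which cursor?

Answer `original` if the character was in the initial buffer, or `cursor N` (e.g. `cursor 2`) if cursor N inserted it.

After op 1 (add_cursor(9)): buffer="tmnjjzunvf" (len 10), cursors c1@0 c2@5 c3@6 c4@9, authorship ..........
After op 2 (move_left): buffer="tmnjjzunvf" (len 10), cursors c1@0 c2@4 c3@5 c4@8, authorship ..........
After op 3 (insert('f')): buffer="ftmnjfjfzunfvf" (len 14), cursors c1@1 c2@6 c3@8 c4@12, authorship 1....2.3...4..
After op 4 (insert('k')): buffer="fktmnjfkjfkzunfkvf" (len 18), cursors c1@2 c2@8 c3@11 c4@16, authorship 11....22.33...44..
After op 5 (move_left): buffer="fktmnjfkjfkzunfkvf" (len 18), cursors c1@1 c2@7 c3@10 c4@15, authorship 11....22.33...44..
After op 6 (insert('f')): buffer="ffktmnjffkjffkzunffkvf" (len 22), cursors c1@2 c2@9 c3@13 c4@19, authorship 111....222.333...444..
After op 7 (delete): buffer="fktmnjfkjfkzunfkvf" (len 18), cursors c1@1 c2@7 c3@10 c4@15, authorship 11....22.33...44..
After op 8 (insert('u')): buffer="fuktmnjfukjfukzunfukvf" (len 22), cursors c1@2 c2@9 c3@13 c4@19, authorship 111....222.333...444..
Authorship (.=original, N=cursor N): 1 1 1 . . . . 2 2 2 . 3 3 3 . . . 4 4 4 . .
Index 18: author = 4

Answer: cursor 4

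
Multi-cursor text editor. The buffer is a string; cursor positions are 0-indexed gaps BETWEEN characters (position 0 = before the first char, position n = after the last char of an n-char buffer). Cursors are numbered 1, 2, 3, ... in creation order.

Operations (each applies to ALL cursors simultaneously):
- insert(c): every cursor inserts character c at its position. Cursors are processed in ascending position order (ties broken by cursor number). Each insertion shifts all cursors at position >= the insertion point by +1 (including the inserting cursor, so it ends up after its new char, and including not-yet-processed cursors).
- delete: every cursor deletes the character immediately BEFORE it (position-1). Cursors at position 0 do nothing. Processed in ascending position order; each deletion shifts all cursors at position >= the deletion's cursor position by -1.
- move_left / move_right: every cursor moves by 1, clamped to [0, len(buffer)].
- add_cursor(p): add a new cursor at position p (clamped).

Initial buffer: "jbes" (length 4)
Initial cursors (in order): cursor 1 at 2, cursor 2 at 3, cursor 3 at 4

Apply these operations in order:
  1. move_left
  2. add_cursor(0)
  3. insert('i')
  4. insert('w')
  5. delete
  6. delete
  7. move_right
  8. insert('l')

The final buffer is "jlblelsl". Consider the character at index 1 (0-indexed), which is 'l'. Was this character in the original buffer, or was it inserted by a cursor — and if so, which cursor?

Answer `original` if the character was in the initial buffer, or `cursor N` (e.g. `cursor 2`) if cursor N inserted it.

After op 1 (move_left): buffer="jbes" (len 4), cursors c1@1 c2@2 c3@3, authorship ....
After op 2 (add_cursor(0)): buffer="jbes" (len 4), cursors c4@0 c1@1 c2@2 c3@3, authorship ....
After op 3 (insert('i')): buffer="ijibieis" (len 8), cursors c4@1 c1@3 c2@5 c3@7, authorship 4.1.2.3.
After op 4 (insert('w')): buffer="iwjiwbiweiws" (len 12), cursors c4@2 c1@5 c2@8 c3@11, authorship 44.11.22.33.
After op 5 (delete): buffer="ijibieis" (len 8), cursors c4@1 c1@3 c2@5 c3@7, authorship 4.1.2.3.
After op 6 (delete): buffer="jbes" (len 4), cursors c4@0 c1@1 c2@2 c3@3, authorship ....
After op 7 (move_right): buffer="jbes" (len 4), cursors c4@1 c1@2 c2@3 c3@4, authorship ....
After op 8 (insert('l')): buffer="jlblelsl" (len 8), cursors c4@2 c1@4 c2@6 c3@8, authorship .4.1.2.3
Authorship (.=original, N=cursor N): . 4 . 1 . 2 . 3
Index 1: author = 4

Answer: cursor 4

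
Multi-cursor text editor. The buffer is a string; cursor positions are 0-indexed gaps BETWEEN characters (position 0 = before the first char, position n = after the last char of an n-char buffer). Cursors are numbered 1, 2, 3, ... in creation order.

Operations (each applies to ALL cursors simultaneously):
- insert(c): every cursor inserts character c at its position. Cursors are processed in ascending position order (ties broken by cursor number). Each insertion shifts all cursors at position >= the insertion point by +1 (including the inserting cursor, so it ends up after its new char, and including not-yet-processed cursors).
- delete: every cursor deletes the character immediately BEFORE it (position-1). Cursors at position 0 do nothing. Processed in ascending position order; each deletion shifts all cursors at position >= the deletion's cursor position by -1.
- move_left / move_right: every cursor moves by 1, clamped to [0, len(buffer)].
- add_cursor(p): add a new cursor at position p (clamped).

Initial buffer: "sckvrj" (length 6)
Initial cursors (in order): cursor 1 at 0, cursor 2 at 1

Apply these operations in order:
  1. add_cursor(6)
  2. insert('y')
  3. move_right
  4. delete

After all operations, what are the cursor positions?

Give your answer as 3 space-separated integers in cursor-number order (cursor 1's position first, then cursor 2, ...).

Answer: 1 2 6

Derivation:
After op 1 (add_cursor(6)): buffer="sckvrj" (len 6), cursors c1@0 c2@1 c3@6, authorship ......
After op 2 (insert('y')): buffer="ysyckvrjy" (len 9), cursors c1@1 c2@3 c3@9, authorship 1.2.....3
After op 3 (move_right): buffer="ysyckvrjy" (len 9), cursors c1@2 c2@4 c3@9, authorship 1.2.....3
After op 4 (delete): buffer="yykvrj" (len 6), cursors c1@1 c2@2 c3@6, authorship 12....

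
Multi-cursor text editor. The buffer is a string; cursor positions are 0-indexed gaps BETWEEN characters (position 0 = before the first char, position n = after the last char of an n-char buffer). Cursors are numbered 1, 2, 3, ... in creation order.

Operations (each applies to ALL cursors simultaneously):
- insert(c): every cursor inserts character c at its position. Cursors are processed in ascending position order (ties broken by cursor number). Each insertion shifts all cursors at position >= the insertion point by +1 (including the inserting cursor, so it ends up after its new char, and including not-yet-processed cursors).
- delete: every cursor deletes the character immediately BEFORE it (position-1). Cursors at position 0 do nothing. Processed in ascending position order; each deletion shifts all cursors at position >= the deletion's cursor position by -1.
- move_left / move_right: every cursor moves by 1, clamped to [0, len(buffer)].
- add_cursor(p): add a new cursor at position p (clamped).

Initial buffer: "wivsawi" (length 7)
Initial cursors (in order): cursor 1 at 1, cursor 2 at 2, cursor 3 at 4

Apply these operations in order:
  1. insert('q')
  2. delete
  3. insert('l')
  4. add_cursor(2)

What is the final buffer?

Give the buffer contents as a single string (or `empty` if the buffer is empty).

Answer: wlilvslawi

Derivation:
After op 1 (insert('q')): buffer="wqiqvsqawi" (len 10), cursors c1@2 c2@4 c3@7, authorship .1.2..3...
After op 2 (delete): buffer="wivsawi" (len 7), cursors c1@1 c2@2 c3@4, authorship .......
After op 3 (insert('l')): buffer="wlilvslawi" (len 10), cursors c1@2 c2@4 c3@7, authorship .1.2..3...
After op 4 (add_cursor(2)): buffer="wlilvslawi" (len 10), cursors c1@2 c4@2 c2@4 c3@7, authorship .1.2..3...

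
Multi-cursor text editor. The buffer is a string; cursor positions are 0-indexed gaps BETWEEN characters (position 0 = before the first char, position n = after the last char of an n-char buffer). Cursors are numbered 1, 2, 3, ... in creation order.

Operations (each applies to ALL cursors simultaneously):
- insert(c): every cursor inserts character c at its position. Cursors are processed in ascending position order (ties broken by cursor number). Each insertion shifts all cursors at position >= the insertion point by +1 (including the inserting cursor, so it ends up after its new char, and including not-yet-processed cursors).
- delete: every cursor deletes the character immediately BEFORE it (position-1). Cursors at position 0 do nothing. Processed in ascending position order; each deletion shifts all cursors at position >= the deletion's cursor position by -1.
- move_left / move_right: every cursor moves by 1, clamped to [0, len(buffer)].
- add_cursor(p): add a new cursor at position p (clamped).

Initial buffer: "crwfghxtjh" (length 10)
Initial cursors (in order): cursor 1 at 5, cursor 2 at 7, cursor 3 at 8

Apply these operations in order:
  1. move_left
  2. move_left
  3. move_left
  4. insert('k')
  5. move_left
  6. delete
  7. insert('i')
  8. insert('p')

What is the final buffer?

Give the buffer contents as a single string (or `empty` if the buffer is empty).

Answer: cipkwipkipkhxtjh

Derivation:
After op 1 (move_left): buffer="crwfghxtjh" (len 10), cursors c1@4 c2@6 c3@7, authorship ..........
After op 2 (move_left): buffer="crwfghxtjh" (len 10), cursors c1@3 c2@5 c3@6, authorship ..........
After op 3 (move_left): buffer="crwfghxtjh" (len 10), cursors c1@2 c2@4 c3@5, authorship ..........
After op 4 (insert('k')): buffer="crkwfkgkhxtjh" (len 13), cursors c1@3 c2@6 c3@8, authorship ..1..2.3.....
After op 5 (move_left): buffer="crkwfkgkhxtjh" (len 13), cursors c1@2 c2@5 c3@7, authorship ..1..2.3.....
After op 6 (delete): buffer="ckwkkhxtjh" (len 10), cursors c1@1 c2@3 c3@4, authorship .1.23.....
After op 7 (insert('i')): buffer="cikwikikhxtjh" (len 13), cursors c1@2 c2@5 c3@7, authorship .11.2233.....
After op 8 (insert('p')): buffer="cipkwipkipkhxtjh" (len 16), cursors c1@3 c2@7 c3@10, authorship .111.222333.....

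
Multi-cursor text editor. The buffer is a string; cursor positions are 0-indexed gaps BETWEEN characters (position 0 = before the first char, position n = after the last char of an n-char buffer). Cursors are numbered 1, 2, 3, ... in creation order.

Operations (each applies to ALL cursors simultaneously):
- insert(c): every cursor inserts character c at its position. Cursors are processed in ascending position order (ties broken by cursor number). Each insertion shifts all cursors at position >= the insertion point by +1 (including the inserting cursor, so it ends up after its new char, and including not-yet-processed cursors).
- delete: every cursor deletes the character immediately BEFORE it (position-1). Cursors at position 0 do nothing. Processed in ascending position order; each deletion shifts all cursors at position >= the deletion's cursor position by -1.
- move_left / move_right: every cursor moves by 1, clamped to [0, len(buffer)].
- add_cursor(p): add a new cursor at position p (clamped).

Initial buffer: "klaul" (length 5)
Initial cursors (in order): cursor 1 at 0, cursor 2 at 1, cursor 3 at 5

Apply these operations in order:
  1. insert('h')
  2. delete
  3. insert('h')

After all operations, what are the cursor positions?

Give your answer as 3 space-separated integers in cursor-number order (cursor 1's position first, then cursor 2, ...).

After op 1 (insert('h')): buffer="hkhlaulh" (len 8), cursors c1@1 c2@3 c3@8, authorship 1.2....3
After op 2 (delete): buffer="klaul" (len 5), cursors c1@0 c2@1 c3@5, authorship .....
After op 3 (insert('h')): buffer="hkhlaulh" (len 8), cursors c1@1 c2@3 c3@8, authorship 1.2....3

Answer: 1 3 8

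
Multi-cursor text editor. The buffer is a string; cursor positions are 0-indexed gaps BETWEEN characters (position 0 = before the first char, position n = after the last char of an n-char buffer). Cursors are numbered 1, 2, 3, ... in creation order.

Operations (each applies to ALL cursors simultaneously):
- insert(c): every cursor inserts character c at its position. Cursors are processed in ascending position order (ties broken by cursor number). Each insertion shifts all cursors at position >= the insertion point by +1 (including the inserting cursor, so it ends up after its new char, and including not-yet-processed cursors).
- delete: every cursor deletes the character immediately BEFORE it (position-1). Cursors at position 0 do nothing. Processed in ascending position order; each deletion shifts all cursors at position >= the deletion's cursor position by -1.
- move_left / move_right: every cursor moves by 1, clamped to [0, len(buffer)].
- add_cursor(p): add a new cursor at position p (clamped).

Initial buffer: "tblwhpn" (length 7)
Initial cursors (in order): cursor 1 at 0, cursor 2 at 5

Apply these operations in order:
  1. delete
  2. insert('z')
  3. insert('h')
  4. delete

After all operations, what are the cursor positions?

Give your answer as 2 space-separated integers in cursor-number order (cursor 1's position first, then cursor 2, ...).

Answer: 1 6

Derivation:
After op 1 (delete): buffer="tblwpn" (len 6), cursors c1@0 c2@4, authorship ......
After op 2 (insert('z')): buffer="ztblwzpn" (len 8), cursors c1@1 c2@6, authorship 1....2..
After op 3 (insert('h')): buffer="zhtblwzhpn" (len 10), cursors c1@2 c2@8, authorship 11....22..
After op 4 (delete): buffer="ztblwzpn" (len 8), cursors c1@1 c2@6, authorship 1....2..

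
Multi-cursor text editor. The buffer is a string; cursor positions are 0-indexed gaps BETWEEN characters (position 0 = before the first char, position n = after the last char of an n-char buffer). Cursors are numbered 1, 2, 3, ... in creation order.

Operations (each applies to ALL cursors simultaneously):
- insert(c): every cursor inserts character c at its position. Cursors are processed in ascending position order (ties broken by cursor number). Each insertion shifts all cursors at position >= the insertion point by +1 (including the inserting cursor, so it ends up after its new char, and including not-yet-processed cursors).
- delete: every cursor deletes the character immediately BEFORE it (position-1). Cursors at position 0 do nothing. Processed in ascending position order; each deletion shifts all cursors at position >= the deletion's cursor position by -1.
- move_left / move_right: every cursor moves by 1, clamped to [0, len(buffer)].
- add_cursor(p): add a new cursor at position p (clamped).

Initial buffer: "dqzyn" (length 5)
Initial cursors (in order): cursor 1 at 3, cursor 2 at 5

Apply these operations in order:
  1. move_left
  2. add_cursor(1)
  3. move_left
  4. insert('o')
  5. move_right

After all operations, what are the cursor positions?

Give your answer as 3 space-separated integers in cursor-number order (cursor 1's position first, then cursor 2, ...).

After op 1 (move_left): buffer="dqzyn" (len 5), cursors c1@2 c2@4, authorship .....
After op 2 (add_cursor(1)): buffer="dqzyn" (len 5), cursors c3@1 c1@2 c2@4, authorship .....
After op 3 (move_left): buffer="dqzyn" (len 5), cursors c3@0 c1@1 c2@3, authorship .....
After op 4 (insert('o')): buffer="odoqzoyn" (len 8), cursors c3@1 c1@3 c2@6, authorship 3.1..2..
After op 5 (move_right): buffer="odoqzoyn" (len 8), cursors c3@2 c1@4 c2@7, authorship 3.1..2..

Answer: 4 7 2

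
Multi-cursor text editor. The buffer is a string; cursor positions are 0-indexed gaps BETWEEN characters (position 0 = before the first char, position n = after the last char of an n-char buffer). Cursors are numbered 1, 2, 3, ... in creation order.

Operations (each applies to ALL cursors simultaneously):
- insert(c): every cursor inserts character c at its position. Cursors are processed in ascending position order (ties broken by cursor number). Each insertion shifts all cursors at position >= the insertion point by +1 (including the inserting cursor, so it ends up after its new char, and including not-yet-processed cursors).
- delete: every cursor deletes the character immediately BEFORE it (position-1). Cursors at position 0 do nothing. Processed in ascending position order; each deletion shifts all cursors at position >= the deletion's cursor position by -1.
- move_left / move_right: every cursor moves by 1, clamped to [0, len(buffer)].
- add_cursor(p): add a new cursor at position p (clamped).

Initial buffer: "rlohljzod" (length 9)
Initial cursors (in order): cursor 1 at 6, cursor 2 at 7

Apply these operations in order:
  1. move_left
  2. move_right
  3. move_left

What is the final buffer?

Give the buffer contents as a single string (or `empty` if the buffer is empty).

After op 1 (move_left): buffer="rlohljzod" (len 9), cursors c1@5 c2@6, authorship .........
After op 2 (move_right): buffer="rlohljzod" (len 9), cursors c1@6 c2@7, authorship .........
After op 3 (move_left): buffer="rlohljzod" (len 9), cursors c1@5 c2@6, authorship .........

Answer: rlohljzod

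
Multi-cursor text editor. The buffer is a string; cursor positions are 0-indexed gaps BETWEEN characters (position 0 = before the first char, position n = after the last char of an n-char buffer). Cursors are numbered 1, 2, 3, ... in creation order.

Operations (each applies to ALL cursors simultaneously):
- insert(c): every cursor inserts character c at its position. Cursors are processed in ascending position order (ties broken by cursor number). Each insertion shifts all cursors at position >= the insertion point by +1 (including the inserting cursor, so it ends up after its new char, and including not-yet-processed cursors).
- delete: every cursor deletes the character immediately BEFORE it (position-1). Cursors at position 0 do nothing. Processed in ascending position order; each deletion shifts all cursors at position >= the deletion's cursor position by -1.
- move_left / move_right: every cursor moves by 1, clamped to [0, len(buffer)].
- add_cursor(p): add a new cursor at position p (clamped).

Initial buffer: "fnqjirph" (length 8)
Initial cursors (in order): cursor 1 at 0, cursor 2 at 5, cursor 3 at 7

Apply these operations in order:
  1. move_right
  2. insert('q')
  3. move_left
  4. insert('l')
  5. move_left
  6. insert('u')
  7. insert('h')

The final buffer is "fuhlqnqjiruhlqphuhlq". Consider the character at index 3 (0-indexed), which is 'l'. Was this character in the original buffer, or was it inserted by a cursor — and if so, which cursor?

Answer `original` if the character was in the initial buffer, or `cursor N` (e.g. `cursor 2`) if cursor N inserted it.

After op 1 (move_right): buffer="fnqjirph" (len 8), cursors c1@1 c2@6 c3@8, authorship ........
After op 2 (insert('q')): buffer="fqnqjirqphq" (len 11), cursors c1@2 c2@8 c3@11, authorship .1.....2..3
After op 3 (move_left): buffer="fqnqjirqphq" (len 11), cursors c1@1 c2@7 c3@10, authorship .1.....2..3
After op 4 (insert('l')): buffer="flqnqjirlqphlq" (len 14), cursors c1@2 c2@9 c3@13, authorship .11.....22..33
After op 5 (move_left): buffer="flqnqjirlqphlq" (len 14), cursors c1@1 c2@8 c3@12, authorship .11.....22..33
After op 6 (insert('u')): buffer="fulqnqjirulqphulq" (len 17), cursors c1@2 c2@10 c3@15, authorship .111.....222..333
After op 7 (insert('h')): buffer="fuhlqnqjiruhlqphuhlq" (len 20), cursors c1@3 c2@12 c3@18, authorship .1111.....2222..3333
Authorship (.=original, N=cursor N): . 1 1 1 1 . . . . . 2 2 2 2 . . 3 3 3 3
Index 3: author = 1

Answer: cursor 1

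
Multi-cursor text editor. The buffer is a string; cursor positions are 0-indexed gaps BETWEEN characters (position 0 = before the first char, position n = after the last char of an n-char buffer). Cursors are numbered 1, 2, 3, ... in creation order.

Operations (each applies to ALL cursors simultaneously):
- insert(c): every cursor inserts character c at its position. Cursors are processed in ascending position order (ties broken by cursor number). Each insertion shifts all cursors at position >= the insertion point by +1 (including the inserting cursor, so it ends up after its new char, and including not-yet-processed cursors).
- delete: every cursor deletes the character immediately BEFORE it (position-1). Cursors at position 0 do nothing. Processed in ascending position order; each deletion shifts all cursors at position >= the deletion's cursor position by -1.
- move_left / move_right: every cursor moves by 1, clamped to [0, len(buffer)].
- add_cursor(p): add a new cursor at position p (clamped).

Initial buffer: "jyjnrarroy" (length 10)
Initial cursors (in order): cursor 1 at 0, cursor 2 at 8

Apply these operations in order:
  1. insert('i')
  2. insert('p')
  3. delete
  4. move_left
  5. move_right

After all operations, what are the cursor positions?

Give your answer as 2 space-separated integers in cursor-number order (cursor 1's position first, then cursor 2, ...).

After op 1 (insert('i')): buffer="ijyjnrarrioy" (len 12), cursors c1@1 c2@10, authorship 1........2..
After op 2 (insert('p')): buffer="ipjyjnrarripoy" (len 14), cursors c1@2 c2@12, authorship 11........22..
After op 3 (delete): buffer="ijyjnrarrioy" (len 12), cursors c1@1 c2@10, authorship 1........2..
After op 4 (move_left): buffer="ijyjnrarrioy" (len 12), cursors c1@0 c2@9, authorship 1........2..
After op 5 (move_right): buffer="ijyjnrarrioy" (len 12), cursors c1@1 c2@10, authorship 1........2..

Answer: 1 10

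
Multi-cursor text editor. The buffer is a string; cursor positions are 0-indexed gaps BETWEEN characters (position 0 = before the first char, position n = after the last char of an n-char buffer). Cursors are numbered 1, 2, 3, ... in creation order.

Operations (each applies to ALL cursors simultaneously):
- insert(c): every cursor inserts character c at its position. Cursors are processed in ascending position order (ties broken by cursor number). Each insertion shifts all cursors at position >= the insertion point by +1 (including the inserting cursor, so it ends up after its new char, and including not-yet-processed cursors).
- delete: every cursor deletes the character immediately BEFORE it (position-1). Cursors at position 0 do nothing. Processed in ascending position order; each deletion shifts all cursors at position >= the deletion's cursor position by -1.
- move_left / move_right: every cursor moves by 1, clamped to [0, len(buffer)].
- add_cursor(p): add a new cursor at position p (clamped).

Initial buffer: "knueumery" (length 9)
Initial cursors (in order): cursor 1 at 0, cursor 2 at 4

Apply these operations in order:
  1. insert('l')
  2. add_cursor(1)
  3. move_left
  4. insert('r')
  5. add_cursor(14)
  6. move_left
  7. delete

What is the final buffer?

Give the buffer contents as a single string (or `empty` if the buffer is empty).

Answer: rlknurlumey

Derivation:
After op 1 (insert('l')): buffer="lknuelumery" (len 11), cursors c1@1 c2@6, authorship 1....2.....
After op 2 (add_cursor(1)): buffer="lknuelumery" (len 11), cursors c1@1 c3@1 c2@6, authorship 1....2.....
After op 3 (move_left): buffer="lknuelumery" (len 11), cursors c1@0 c3@0 c2@5, authorship 1....2.....
After op 4 (insert('r')): buffer="rrlknuerlumery" (len 14), cursors c1@2 c3@2 c2@8, authorship 131....22.....
After op 5 (add_cursor(14)): buffer="rrlknuerlumery" (len 14), cursors c1@2 c3@2 c2@8 c4@14, authorship 131....22.....
After op 6 (move_left): buffer="rrlknuerlumery" (len 14), cursors c1@1 c3@1 c2@7 c4@13, authorship 131....22.....
After op 7 (delete): buffer="rlknurlumey" (len 11), cursors c1@0 c3@0 c2@5 c4@10, authorship 31...22....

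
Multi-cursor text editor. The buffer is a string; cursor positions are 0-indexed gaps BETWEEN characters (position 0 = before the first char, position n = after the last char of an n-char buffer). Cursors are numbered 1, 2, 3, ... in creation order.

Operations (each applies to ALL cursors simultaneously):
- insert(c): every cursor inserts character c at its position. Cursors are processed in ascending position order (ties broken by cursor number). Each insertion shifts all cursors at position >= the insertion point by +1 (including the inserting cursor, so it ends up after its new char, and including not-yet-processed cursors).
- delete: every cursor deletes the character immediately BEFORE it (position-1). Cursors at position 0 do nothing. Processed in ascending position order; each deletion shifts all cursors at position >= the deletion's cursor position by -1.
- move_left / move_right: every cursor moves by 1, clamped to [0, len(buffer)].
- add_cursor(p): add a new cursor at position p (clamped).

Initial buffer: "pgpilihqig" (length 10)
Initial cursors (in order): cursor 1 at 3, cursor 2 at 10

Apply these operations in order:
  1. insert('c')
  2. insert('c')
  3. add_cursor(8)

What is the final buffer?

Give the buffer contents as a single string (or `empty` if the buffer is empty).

Answer: pgpccilihqigcc

Derivation:
After op 1 (insert('c')): buffer="pgpcilihqigc" (len 12), cursors c1@4 c2@12, authorship ...1.......2
After op 2 (insert('c')): buffer="pgpccilihqigcc" (len 14), cursors c1@5 c2@14, authorship ...11.......22
After op 3 (add_cursor(8)): buffer="pgpccilihqigcc" (len 14), cursors c1@5 c3@8 c2@14, authorship ...11.......22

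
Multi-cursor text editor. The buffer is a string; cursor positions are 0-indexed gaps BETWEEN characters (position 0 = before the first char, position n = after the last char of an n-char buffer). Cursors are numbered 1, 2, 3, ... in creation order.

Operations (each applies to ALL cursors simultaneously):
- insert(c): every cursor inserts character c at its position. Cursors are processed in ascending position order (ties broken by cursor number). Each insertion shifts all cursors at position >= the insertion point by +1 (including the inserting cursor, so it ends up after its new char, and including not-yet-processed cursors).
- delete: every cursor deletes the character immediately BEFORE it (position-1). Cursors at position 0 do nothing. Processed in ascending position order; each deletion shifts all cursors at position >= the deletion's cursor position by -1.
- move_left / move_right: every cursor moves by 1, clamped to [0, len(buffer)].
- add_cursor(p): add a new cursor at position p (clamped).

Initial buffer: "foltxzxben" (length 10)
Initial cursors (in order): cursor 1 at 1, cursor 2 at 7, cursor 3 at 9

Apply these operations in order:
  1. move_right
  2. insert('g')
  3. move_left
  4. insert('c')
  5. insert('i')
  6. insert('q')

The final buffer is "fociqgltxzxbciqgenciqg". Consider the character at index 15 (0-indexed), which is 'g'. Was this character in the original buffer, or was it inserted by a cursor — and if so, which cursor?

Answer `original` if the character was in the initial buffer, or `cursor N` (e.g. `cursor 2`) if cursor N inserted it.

Answer: cursor 2

Derivation:
After op 1 (move_right): buffer="foltxzxben" (len 10), cursors c1@2 c2@8 c3@10, authorship ..........
After op 2 (insert('g')): buffer="fogltxzxbgeng" (len 13), cursors c1@3 c2@10 c3@13, authorship ..1......2..3
After op 3 (move_left): buffer="fogltxzxbgeng" (len 13), cursors c1@2 c2@9 c3@12, authorship ..1......2..3
After op 4 (insert('c')): buffer="focgltxzxbcgencg" (len 16), cursors c1@3 c2@11 c3@15, authorship ..11......22..33
After op 5 (insert('i')): buffer="focigltxzxbcigencig" (len 19), cursors c1@4 c2@13 c3@18, authorship ..111......222..333
After op 6 (insert('q')): buffer="fociqgltxzxbciqgenciqg" (len 22), cursors c1@5 c2@15 c3@21, authorship ..1111......2222..3333
Authorship (.=original, N=cursor N): . . 1 1 1 1 . . . . . . 2 2 2 2 . . 3 3 3 3
Index 15: author = 2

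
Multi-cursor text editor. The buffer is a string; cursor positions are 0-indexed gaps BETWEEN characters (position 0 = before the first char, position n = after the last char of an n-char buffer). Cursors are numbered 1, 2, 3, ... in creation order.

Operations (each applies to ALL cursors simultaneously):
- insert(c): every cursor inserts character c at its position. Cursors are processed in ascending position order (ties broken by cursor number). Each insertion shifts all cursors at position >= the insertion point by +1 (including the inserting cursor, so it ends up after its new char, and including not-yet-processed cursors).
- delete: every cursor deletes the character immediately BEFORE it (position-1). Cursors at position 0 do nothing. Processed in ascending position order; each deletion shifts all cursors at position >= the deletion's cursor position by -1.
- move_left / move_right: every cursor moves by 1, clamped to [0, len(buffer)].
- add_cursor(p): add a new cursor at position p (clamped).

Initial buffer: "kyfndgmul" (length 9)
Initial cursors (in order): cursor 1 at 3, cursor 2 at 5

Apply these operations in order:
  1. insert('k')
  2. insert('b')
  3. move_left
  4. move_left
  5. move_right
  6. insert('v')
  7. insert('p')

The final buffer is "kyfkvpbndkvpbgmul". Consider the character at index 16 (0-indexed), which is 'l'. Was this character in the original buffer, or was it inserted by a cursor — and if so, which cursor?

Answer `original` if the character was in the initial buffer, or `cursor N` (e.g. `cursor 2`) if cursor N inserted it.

Answer: original

Derivation:
After op 1 (insert('k')): buffer="kyfkndkgmul" (len 11), cursors c1@4 c2@7, authorship ...1..2....
After op 2 (insert('b')): buffer="kyfkbndkbgmul" (len 13), cursors c1@5 c2@9, authorship ...11..22....
After op 3 (move_left): buffer="kyfkbndkbgmul" (len 13), cursors c1@4 c2@8, authorship ...11..22....
After op 4 (move_left): buffer="kyfkbndkbgmul" (len 13), cursors c1@3 c2@7, authorship ...11..22....
After op 5 (move_right): buffer="kyfkbndkbgmul" (len 13), cursors c1@4 c2@8, authorship ...11..22....
After op 6 (insert('v')): buffer="kyfkvbndkvbgmul" (len 15), cursors c1@5 c2@10, authorship ...111..222....
After op 7 (insert('p')): buffer="kyfkvpbndkvpbgmul" (len 17), cursors c1@6 c2@12, authorship ...1111..2222....
Authorship (.=original, N=cursor N): . . . 1 1 1 1 . . 2 2 2 2 . . . .
Index 16: author = original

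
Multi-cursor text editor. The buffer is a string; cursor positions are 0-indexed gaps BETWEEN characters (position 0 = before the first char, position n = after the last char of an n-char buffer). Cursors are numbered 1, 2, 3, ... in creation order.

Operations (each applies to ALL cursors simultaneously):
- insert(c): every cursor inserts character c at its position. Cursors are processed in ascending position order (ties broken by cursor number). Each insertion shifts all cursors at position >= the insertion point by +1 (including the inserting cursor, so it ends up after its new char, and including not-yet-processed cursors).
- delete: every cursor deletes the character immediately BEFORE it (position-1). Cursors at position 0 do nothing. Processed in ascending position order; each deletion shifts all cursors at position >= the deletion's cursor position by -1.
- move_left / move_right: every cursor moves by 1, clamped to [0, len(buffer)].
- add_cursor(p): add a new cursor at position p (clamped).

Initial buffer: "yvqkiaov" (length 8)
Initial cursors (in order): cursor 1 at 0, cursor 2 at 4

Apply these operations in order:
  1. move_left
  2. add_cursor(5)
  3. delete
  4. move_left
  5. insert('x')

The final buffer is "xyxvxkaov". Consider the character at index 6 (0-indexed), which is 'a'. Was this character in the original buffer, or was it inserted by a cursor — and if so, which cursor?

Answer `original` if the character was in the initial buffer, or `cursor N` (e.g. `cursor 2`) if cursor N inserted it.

After op 1 (move_left): buffer="yvqkiaov" (len 8), cursors c1@0 c2@3, authorship ........
After op 2 (add_cursor(5)): buffer="yvqkiaov" (len 8), cursors c1@0 c2@3 c3@5, authorship ........
After op 3 (delete): buffer="yvkaov" (len 6), cursors c1@0 c2@2 c3@3, authorship ......
After op 4 (move_left): buffer="yvkaov" (len 6), cursors c1@0 c2@1 c3@2, authorship ......
After op 5 (insert('x')): buffer="xyxvxkaov" (len 9), cursors c1@1 c2@3 c3@5, authorship 1.2.3....
Authorship (.=original, N=cursor N): 1 . 2 . 3 . . . .
Index 6: author = original

Answer: original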